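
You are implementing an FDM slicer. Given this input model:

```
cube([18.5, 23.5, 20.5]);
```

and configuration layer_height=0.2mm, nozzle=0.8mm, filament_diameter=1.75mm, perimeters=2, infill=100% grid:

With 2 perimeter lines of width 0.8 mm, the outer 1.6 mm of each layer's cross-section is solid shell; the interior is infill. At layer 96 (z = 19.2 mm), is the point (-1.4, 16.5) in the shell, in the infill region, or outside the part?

outside

At z = 19.2 mm: the cube (footprint 18.5×23.5) is included at this height. Overall, the cross-section is a single solid region. The nearest boundary edge runs (0.00, 23.50)→(0.00, 0.00); distance from the point to it = 1.40 mm. The point is not inside any of the regions above, so it lies outside the cross-section (1.40 mm from the nearest boundary).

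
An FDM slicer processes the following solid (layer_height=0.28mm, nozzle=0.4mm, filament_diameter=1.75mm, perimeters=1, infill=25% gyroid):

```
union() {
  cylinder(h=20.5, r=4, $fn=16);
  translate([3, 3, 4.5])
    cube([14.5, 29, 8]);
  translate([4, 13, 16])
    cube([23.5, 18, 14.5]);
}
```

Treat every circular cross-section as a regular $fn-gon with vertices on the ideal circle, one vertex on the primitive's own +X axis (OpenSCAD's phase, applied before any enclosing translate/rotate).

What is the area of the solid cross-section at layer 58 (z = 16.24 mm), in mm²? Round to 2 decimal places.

At z = 16.24 mm: the r=4 cylinder contributes a regular 16-gon of circumradius 4 (area = (16/2)·4.000²·sin(360°/16) = 48.98 mm²); the cube at (3, 3) is absent (z outside [4.5, 12.5]); the cube at (4, 13) is present — its section is the full 23.5×18 rectangle (area 423.00 mm²); Combining (union): the 2 present regions are separate (no shared area or edge), so areas and boundary lengths simply add and each stays a separate island — area = 471.98 mm². Overall, the cross-section has 2 separate islands. Net area = 471.98 mm².

471.98 mm²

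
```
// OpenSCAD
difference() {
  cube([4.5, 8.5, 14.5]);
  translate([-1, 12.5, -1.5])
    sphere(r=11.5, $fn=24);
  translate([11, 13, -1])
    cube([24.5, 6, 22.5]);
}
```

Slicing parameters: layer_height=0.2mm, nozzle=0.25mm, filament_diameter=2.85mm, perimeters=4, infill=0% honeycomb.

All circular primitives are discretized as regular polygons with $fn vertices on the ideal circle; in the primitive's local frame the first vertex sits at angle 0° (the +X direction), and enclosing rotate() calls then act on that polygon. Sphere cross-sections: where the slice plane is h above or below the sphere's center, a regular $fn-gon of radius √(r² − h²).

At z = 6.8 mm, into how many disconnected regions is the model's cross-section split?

1

At z = 6.8 mm: the cube (footprint 4.5×8.5) is included at this height; the r=11.5 sphere at (-1, 12.5) slices to a regular 24-gon of circumradius 7.960 (√(r²−h²) with h=8.3 from center); the cube at (11, 13) is present — its section is the full 24.5×6 rectangle; Subtracting the remaining from the first: starting from the 4.5×8.5 cube, the r=11.5 sphere at (-1, 12.5) partially overlaps it — only the 13.81 mm² overlap (of its 196.79 mm²) is removed, clipping the outline; the 24.5×6 cube at (11, 13) misses the remaining region (no effect) — 1 connected region. The result has 1 disconnected region.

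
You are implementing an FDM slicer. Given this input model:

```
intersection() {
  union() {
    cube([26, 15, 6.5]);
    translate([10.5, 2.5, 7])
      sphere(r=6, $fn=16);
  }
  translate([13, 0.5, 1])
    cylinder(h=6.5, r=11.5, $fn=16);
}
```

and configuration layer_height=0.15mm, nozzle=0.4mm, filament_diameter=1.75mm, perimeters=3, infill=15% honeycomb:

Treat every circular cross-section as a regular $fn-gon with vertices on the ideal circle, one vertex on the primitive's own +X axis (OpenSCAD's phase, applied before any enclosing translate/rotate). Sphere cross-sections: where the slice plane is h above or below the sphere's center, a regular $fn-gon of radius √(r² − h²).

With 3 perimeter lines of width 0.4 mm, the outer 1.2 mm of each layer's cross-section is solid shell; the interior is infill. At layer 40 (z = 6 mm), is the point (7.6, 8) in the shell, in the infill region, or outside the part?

At z = 6 mm: the cube (footprint 26×15) is included at this height; the r=6 sphere at (10.5, 2.5) slices to a regular 16-gon of circumradius 5.916 (√(r²−h²) with h=1 from center); Merging all regions: the regions partially overlap (shared area 81.89 mm²), so overlapping operands fuse into one piece — 1 connected region; the r=11.5 cylinder at (13, 0.5) gives a regular 16-gon of circumradius 11.5 (constant along its height); After intersecting: the r=11.5 cylinder at (13, 0.5) partially overlaps that combined region; clipping to the common part keeps 239.15 mm² — 1 connected region. Overall, the cross-section is a single solid region. The nearest boundary edge runs (4.87, 8.63)→(8.60, 11.12); distance from the point to it = 2.04 mm. The point is inside the cross-section and 2.04 mm from the nearest boundary — more than the 1.2 mm shell width (3 × 0.4), so it's in the infill interior.

infill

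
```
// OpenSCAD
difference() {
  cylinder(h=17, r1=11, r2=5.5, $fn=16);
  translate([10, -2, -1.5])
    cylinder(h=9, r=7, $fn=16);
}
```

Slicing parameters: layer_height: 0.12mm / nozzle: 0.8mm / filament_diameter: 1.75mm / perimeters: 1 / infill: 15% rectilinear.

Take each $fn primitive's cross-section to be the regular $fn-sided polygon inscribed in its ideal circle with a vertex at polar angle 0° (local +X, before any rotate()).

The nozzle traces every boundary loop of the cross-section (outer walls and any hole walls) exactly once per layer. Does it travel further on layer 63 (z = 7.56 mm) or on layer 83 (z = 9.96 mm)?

Layer 63 (z = 7.56): the cone: at t=0.445 of its height the radius interpolates to r₁+(r₂−r₁)t = 8.554, giving a regular 16-gon of that circumradius (perimeter = 2·16·8.554·sin(180°/16) = 53.40 mm); the cylinder at (10, -2) does not reach this height (z outside [-1.5, 7.5]); After the difference (first − rest): none of the subtracted shapes is present at this height, so the cone is unchanged — boundary = 53.40 mm. So its perimeter = 53.40 mm. Layer 83 (z = 9.96): the cone (r1=11→r2=5.5) has section circumradius 7.778 here — a regular 16-gon (perimeter = 2·16·7.778·sin(180°/16) = 48.55 mm); the cylinder at (10, -2) does not reach this height (z outside [-1.5, 7.5]); After the difference (first − rest): none of the subtracted shapes is present at this height, so the cone is unchanged — boundary = 48.55 mm. So its perimeter = 48.55 mm. Layer 63 is larger (53.40 vs 48.55 mm).

layer 63 (z = 7.56 mm)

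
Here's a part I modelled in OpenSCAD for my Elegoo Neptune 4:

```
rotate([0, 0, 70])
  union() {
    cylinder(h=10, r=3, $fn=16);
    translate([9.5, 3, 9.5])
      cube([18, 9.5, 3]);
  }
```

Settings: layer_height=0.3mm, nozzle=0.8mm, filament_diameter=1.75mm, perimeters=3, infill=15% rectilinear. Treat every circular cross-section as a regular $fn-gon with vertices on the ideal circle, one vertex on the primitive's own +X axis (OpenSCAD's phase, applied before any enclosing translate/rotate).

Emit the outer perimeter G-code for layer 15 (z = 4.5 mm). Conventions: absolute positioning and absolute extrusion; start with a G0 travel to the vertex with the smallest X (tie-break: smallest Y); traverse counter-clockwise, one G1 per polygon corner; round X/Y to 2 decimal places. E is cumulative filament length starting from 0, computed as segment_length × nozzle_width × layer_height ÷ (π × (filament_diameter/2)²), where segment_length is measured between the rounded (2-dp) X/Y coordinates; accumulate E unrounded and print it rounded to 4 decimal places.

At z = 4.5 mm: the r=3 cylinder contributes a regular 16-gon of circumradius 3; the cube at (9.5, 3) does not reach this height (z outside [9.5, 12.5]); Combining (union): only the r=3 cylinder is present, so the union is just that shape — 1 connected region; (whole slice rotated 70° about Z — lengths, areas and connectivity unchanged). The outline is a single polygon with 16 vertices. Extrusion per mm of travel: 0.8 × 0.3 / (π × 0.875²) = 0.099780. Accumulating E over each segment gives final E = 1.8700.

G0 X-3.00 Y-0.13 Z4.50
G1 X-2.72 Y-1.27 E0.1171
G1 X-2.03 Y-2.21 E0.2335
G1 X-1.03 Y-2.82 E0.3504
G1 X0.13 Y-3.00 E0.4675
G1 X1.27 Y-2.72 E0.5846
G1 X2.21 Y-2.03 E0.7010
G1 X2.82 Y-1.03 E0.8179
G1 X3.00 Y0.13 E0.9350
G1 X2.72 Y1.27 E1.0521
G1 X2.03 Y2.21 E1.1685
G1 X1.03 Y2.82 E1.2853
G1 X-0.13 Y3.00 E1.4025
G1 X-1.27 Y2.72 E1.5196
G1 X-2.21 Y2.03 E1.6360
G1 X-2.82 Y1.03 E1.7528
G1 X-3.00 Y-0.13 E1.8700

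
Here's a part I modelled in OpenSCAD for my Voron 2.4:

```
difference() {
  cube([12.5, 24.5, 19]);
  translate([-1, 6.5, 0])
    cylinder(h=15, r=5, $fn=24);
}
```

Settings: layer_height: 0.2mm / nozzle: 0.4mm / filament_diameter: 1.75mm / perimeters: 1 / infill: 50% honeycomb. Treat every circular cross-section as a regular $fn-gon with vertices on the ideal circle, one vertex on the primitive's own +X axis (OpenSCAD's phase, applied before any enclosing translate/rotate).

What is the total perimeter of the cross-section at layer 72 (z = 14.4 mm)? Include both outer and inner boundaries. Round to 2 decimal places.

At z = 14.4 mm: the 12.5×24.5 cube contributes its full rectangle (perimeter 74.00 mm); the r=5 cylinder at (-1, 6.5) gives a regular 24-gon of circumradius 5 (constant along its height) (perimeter = 2·24·5.000·sin(180°/24) = 31.33 mm); Subtracting the remaining from the first: starting from the 12.5×24.5 cube, the r=5 cylinder at (-1, 6.5) partially overlaps it — only the 28.95 mm² overlap (of its 77.65 mm²) is removed, clipping the outline — boundary = 77.91 mm. Overall, the cross-section is a single solid region. Total boundary length (outer) = 77.91 mm.

77.91 mm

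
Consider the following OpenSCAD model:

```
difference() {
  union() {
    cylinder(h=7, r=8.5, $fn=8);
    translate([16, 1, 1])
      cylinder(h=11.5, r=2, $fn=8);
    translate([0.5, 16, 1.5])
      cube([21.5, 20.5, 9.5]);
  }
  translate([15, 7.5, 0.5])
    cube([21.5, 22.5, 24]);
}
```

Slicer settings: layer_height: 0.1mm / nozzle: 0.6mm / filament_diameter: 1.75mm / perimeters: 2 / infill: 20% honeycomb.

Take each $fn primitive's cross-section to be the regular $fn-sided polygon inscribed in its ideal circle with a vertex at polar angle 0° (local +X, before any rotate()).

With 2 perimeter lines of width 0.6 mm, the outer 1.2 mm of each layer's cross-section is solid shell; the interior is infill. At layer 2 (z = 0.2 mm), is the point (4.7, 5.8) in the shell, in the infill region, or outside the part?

shell

At z = 0.2 mm: the r=8.5 cylinder contributes a regular 8-gon of circumradius 8.5; the cylinder at (16, 1) is absent (z outside [1, 12.5]); the cube at (0.5, 16) does not reach this height (z outside [1.5, 11]); Taking the union: only the r=8.5 cylinder is present, so the union is just that shape — 1 connected region; the cube at (15, 7.5) does not reach this height (z outside [0.5, 24.5]); Subtracting the remaining from the first: none of the subtracted shapes is present at this height, so the result so far is unchanged — 1 connected region. Overall, the cross-section is a single solid region. The nearest boundary edge runs (6.01, 6.01)→(0.00, 8.50); distance from the point to it = 0.70 mm. The point is inside the cross-section, 0.70 mm from the nearest boundary — within the 1.2 mm shell band (2 × 0.6).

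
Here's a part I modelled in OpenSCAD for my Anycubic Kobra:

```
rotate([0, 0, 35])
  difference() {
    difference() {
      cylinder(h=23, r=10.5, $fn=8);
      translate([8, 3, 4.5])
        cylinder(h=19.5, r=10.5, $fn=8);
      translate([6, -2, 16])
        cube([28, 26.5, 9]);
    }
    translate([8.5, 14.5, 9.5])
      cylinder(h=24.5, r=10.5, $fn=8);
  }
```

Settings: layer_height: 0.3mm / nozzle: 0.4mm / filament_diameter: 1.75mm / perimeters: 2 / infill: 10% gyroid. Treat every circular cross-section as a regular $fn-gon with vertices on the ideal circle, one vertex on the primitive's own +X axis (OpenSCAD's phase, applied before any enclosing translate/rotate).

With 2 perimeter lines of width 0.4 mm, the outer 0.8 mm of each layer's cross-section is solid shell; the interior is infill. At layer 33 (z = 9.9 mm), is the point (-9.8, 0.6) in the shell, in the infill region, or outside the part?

At z = 9.9 mm: the cylinder: section is a regular 8-gon, circumradius r=10.5; the r=10.5 cylinder at (8, 3) contributes a regular 8-gon of circumradius 10.5; the cube at (6, -2) is not intersected at this z (z outside [16, 25]); Taking the first minus the rest: starting from the r=10.5 cylinder, the r=10.5 cylinder at (8, 3) partially overlaps it — only the 146.25 mm² overlap (of its 311.83 mm²) is removed, clipping the outline — 1 connected region; the r=10.5 cylinder at (8.5, 14.5) gives a regular 8-gon of circumradius 10.5 (constant along its height); After the difference (first − rest): starting from the result so far, the r=10.5 cylinder at (8.5, 14.5) partially overlaps it — only the 0.46 mm² overlap (of its 311.83 mm²) is removed, clipping the outline — 1 connected region; (whole slice rotated 35° about Z — lengths, areas and connectivity unchanged). Overall, the cross-section is a single solid region. Undo the 35° rotation: the query point maps to (-7.684, 6.113) in the un-rotated model frame. The nearest boundary edge runs (-10.50, 0.00)→(-7.42, 7.42); distance from the point to it = 0.26 mm. The point is inside the cross-section, 0.26 mm from the nearest boundary — within the 0.8 mm shell band (2 × 0.4).

shell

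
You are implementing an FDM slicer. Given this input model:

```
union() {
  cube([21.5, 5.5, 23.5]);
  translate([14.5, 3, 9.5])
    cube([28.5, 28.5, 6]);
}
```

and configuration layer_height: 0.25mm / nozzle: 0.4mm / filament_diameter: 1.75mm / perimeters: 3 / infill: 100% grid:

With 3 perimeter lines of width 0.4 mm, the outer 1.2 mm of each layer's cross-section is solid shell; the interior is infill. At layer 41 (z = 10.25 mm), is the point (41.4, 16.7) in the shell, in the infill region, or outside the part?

infill

At z = 10.25 mm: the 21.5×5.5 cube contributes its full rectangle; the cube at (14.5, 3) is present — its section is the full 28.5×28.5 rectangle; Taking the union: the regions partially overlap (shared area 17.50 mm²), so overlapping operands fuse into one piece — 1 connected region. Overall, the cross-section is a single solid region. The nearest boundary edge runs (43.00, 31.50)→(43.00, 3.00); distance from the point to it = 1.60 mm. The point is inside the cross-section and 1.60 mm from the nearest boundary — more than the 1.2 mm shell width (3 × 0.4), so it's in the infill interior.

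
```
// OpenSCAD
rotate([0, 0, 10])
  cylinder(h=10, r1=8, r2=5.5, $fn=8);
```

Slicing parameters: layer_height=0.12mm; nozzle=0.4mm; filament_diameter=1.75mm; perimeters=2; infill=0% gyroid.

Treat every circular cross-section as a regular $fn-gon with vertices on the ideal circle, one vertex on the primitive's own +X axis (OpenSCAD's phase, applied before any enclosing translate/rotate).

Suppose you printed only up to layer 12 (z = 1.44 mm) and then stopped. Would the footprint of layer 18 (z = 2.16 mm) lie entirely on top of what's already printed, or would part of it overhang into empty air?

Compare the two slices. At z = 1.44: the cone: at t=0.144 of its height the radius interpolates to r₁+(r₂−r₁)t = 7.640, giving a regular 8-gon of that circumradius (area = (8/2)·7.640²·sin(360°/8) = 165.09 mm²); (rotated 10° about Z; rotation is an isometry so areas/perimeters/island counts are preserved). At z = 2.16: the cone (r1=8→r2=5.5) has section circumradius 7.460 here — a regular 8-gon (area = (8/2)·7.460²·sin(360°/8) = 157.41 mm²); (rotated 10° about Z; rotation is an isometry so areas/perimeters/island counts are preserved). Checking containment: the cross-section at z = 2.16 is a subset of the cross-section at z = 1.44.

entirely on top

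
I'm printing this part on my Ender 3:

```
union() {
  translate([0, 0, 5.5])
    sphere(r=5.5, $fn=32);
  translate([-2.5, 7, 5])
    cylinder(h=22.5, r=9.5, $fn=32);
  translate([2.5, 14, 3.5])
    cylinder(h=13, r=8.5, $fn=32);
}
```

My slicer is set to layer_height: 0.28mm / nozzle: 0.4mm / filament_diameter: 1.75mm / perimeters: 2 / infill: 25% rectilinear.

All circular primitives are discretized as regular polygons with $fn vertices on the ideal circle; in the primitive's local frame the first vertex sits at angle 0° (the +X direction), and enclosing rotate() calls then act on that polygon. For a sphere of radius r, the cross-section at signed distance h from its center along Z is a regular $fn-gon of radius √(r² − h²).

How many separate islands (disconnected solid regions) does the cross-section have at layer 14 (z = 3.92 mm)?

At z = 3.92 mm: the r=5.5 sphere slices to a regular 32-gon of circumradius 5.268 (√(r²−h²) with h=1.58 from center); the cylinder at (-2.5, 7) is absent (z outside [5, 27.5]); the r=8.5 cylinder at (2.5, 14) gives a regular 32-gon of circumradius 8.5 (constant along its height); Combining (union): the 2 present regions are separate (no shared area or edge), so areas and boundary lengths simply add and each stays a separate island — 2 connected regions. Overall, the cross-section has 2 separate islands. Island count = 2.

2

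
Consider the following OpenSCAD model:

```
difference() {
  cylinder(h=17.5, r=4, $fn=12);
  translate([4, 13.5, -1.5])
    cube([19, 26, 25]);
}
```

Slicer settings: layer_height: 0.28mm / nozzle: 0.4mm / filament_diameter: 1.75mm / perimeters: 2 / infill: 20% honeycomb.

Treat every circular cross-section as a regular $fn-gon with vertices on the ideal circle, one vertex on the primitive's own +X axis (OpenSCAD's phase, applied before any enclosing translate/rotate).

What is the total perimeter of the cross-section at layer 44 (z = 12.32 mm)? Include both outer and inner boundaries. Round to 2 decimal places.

24.85 mm

At z = 12.32 mm: the r=4 cylinder contributes a regular 12-gon of circumradius 4 (perimeter = 2·12·4.000·sin(180°/12) = 24.85 mm); the cube at (4, 13.5) (footprint 19×26) is included at this height (perimeter 90.00 mm); Subtracting the remaining from the first: starting from the r=4 cylinder, the 19×26 cube at (4, 13.5) misses the remaining region (no effect) — boundary = 24.85 mm. Overall, the cross-section is a single solid region. Total boundary length (outer) = 24.85 mm.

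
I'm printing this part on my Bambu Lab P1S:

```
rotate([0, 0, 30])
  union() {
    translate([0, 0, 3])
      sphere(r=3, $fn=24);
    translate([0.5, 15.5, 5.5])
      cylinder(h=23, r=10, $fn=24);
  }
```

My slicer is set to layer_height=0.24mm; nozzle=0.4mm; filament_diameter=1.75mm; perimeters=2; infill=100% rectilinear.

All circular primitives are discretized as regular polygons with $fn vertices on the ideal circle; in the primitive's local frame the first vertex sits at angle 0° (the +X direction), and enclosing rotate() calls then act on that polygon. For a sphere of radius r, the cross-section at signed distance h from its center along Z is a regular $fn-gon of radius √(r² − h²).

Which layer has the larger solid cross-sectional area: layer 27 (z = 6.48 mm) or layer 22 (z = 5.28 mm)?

layer 27 (z = 6.48 mm)

Layer 27 (z = 6.48): the sphere is absent (|z−center|=3.480 > r=3); the r=10 cylinder at (0.5, 15.5) gives a regular 24-gon of circumradius 10 (constant along its height) (area = (24/2)·10.000²·sin(360°/24) = 310.58 mm²); Taking the union: only the r=10 cylinder at (0.5, 15.5) is present, so the union is just that shape — area = 310.58 mm²; (rotated 30° about Z; rotation is an isometry so areas/perimeters/island counts are preserved). So its area = 310.58 mm². Layer 22 (z = 5.28): the r=3 sphere slices to a regular 24-gon of circumradius 1.950 (√(r²−h²) with h=2.28 from center) (area = (24/2)·1.950²·sin(360°/24) = 11.81 mm²); the cylinder at (0.5, 15.5) is absent (z outside [5.5, 28.5]); Combining (union): only the r=3 sphere is present, so the union is just that shape — area = 11.81 mm²; (whole slice rotated 30° about Z — lengths, areas and connectivity unchanged). So its area = 11.81 mm². Layer 27 is larger (310.58 vs 11.81 mm²).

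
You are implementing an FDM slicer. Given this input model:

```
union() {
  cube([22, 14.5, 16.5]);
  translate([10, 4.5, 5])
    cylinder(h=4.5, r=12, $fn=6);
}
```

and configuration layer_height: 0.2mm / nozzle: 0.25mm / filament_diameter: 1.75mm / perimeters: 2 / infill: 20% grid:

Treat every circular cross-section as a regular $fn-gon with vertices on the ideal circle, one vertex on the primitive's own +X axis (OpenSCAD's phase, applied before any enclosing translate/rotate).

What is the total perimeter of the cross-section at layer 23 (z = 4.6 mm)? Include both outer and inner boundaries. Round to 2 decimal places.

73.00 mm

At z = 4.6 mm: the cube is present — its section is the full 22×14.5 rectangle (perimeter 73.00 mm); the cylinder at (10, 4.5) is not intersected at this z (z outside [5, 9.5]); Combining (union): only the 22×14.5 cube is present, so the union is just that shape — boundary = 73.00 mm. Overall, the cross-section is a single solid region. Total boundary length (outer) = 73.00 mm.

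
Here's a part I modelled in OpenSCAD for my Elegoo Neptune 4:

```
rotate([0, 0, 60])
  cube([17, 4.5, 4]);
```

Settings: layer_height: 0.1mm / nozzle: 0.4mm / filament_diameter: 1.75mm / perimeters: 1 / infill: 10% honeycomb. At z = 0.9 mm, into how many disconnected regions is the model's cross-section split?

At z = 0.9 mm: the cube is present — its section is the full 17×4.5 rectangle; (whole slice rotated 60° about Z — lengths, areas and connectivity unchanged). The result has 1 disconnected region.

1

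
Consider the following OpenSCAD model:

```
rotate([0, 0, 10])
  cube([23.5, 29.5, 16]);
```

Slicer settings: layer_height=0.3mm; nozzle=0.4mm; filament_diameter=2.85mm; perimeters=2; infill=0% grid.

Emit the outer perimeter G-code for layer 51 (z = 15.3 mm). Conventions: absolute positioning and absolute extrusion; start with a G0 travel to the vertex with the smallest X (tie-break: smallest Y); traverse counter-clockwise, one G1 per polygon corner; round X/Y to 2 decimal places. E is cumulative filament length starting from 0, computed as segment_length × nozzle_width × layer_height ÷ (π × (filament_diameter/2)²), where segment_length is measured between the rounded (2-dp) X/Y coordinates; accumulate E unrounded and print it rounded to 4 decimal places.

G0 X-5.12 Y29.05 Z15.30
G1 X0.00 Y0.00 E0.5549
G1 X23.14 Y4.08 E0.9969
G1 X18.02 Y33.13 E1.5517
G1 X-5.12 Y29.05 E1.9937

At z = 15.3 mm: the cube (footprint 23.5×29.5) is included at this height; (rotated 10° about Z; rotation is an isometry so areas/perimeters/island counts are preserved). The outline is a single polygon with 4 vertices. Extrusion per mm of travel: 0.4 × 0.3 / (π × 1.425²) = 0.018811. Accumulating E over each segment gives final E = 1.9937.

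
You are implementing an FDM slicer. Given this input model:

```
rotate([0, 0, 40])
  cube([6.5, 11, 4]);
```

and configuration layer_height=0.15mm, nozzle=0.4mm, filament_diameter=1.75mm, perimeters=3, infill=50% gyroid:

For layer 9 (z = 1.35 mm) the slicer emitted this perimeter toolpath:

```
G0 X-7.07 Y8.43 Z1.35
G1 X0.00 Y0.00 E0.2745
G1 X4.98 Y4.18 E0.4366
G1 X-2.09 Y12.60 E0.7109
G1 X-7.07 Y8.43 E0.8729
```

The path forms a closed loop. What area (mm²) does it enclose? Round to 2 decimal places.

Apply the shoelace formula to the sequence of (X, Y) vertices; enclosed area = 71.47 mm².

71.47 mm²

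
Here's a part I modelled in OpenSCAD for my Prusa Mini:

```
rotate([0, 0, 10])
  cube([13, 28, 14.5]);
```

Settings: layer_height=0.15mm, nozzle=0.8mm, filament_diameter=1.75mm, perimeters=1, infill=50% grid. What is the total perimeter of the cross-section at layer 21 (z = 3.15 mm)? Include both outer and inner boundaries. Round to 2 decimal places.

82.00 mm

At z = 3.15 mm: the cube (footprint 13×28) is included at this height (perimeter 82.00 mm); (rotated 10° about Z; rotation is an isometry so areas/perimeters/island counts are preserved). Overall, the cross-section is a single solid region. Total boundary length (outer) = 82.00 mm.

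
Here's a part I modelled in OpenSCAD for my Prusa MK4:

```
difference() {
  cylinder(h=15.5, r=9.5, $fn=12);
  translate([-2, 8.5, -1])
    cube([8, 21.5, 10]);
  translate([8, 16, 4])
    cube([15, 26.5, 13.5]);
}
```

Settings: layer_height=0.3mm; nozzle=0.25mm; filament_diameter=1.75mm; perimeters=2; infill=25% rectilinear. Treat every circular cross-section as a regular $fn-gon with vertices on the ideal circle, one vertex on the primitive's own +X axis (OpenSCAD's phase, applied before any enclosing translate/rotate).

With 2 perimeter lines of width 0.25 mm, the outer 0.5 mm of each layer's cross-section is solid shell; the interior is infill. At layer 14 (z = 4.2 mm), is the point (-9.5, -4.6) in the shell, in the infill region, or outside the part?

outside

At z = 4.2 mm: the cylinder: section is a regular 12-gon, circumradius r=9.5; the cube at (-2, 8.5) (footprint 8×21.5) is included at this height; the 15×26.5 cube at (8, 16) contributes its full rectangle; After the difference (first − rest): starting from the r=9.5 cylinder, the 8×21.5 cube at (-2, 8.5) partially overlaps it — only the 3.33 mm² overlap (of its 172.00 mm²) is removed, clipping the outline; the 15×26.5 cube at (8, 16) misses the remaining region (no effect) — 1 connected region. Overall, the cross-section is a single solid region. The nearest boundary edge runs (-8.23, -4.75)→(-9.50, 0.00); distance from the point to it = 1.19 mm. The point is not inside any of the regions above, so it lies outside the cross-section (1.19 mm from the nearest boundary).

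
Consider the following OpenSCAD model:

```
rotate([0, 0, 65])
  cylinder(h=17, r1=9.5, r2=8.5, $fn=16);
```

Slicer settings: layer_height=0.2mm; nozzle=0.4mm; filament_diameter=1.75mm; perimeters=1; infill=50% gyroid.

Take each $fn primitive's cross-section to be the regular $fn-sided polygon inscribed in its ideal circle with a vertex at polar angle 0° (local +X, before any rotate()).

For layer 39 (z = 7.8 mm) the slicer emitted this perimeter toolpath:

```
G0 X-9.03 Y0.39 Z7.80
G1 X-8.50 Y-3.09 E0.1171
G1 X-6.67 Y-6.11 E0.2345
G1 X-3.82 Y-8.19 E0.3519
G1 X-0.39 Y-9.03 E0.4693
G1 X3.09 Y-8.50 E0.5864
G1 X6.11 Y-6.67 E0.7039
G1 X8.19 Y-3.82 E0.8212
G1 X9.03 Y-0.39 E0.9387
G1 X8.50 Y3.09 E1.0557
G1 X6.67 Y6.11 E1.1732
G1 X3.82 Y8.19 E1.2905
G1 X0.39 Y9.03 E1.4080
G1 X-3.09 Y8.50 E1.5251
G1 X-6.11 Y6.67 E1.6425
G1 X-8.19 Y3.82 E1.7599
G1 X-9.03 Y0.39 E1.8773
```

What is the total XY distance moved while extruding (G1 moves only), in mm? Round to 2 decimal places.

Sum the Euclidean lengths of each G1 segment: total = 56.44 mm.

56.44 mm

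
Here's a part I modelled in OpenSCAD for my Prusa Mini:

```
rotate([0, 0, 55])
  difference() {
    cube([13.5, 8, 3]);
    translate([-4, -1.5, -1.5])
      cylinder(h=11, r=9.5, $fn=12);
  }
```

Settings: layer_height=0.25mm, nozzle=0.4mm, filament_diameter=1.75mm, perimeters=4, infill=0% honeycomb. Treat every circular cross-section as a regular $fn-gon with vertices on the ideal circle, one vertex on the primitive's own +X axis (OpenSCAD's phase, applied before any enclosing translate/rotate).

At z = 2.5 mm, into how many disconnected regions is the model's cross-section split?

At z = 2.5 mm: the cube (footprint 13.5×8) is included at this height; the cylinder at (-4, -1.5): section is a regular 12-gon, circumradius r=9.5; After the difference (first − rest): starting from the 13.5×8 cube, the r=9.5 cylinder at (-4, -1.5) partially overlaps it — only the 23.88 mm² overlap (of its 270.75 mm²) is removed, clipping the outline — 1 connected region; (whole slice rotated 55° about Z — lengths, areas and connectivity unchanged). The result has 1 disconnected region.

1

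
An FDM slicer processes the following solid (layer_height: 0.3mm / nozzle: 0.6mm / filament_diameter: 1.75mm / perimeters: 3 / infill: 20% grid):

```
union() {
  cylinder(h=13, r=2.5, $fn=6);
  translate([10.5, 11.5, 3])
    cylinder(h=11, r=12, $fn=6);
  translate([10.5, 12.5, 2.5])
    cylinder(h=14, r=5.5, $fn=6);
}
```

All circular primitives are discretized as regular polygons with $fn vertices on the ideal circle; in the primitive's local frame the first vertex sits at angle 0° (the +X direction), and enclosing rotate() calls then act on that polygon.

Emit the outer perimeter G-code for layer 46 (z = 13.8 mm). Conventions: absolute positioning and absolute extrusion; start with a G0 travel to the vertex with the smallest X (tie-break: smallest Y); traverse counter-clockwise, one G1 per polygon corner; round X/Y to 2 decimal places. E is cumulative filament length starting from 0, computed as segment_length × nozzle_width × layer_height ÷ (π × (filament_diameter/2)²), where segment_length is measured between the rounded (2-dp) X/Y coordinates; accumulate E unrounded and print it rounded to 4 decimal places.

At z = 13.8 mm: the cylinder is absent (z outside [0, 13]); the r=12 cylinder at (10.5, 11.5) gives a regular 6-gon of circumradius 12 (constant along its height); the r=5.5 cylinder at (10.5, 12.5) gives a regular 6-gon of circumradius 5.5 (constant along its height); Combining (union): the r=5.5 cylinder at (10.5, 12.5) lies entirely inside the r=12 cylinder at (10.5, 11.5), so the union is just the r=12 cylinder at (10.5, 11.5) — 1 connected region. The outline is a single polygon with 6 vertices. Extrusion per mm of travel: 0.6 × 0.3 / (π × 0.875²) = 0.074835. Accumulating E over each segment gives final E = 5.3875.

G0 X-1.50 Y11.50 Z13.80
G1 X4.50 Y1.11 E0.8979
G1 X16.50 Y1.11 E1.7959
G1 X22.50 Y11.50 E2.6938
G1 X16.50 Y21.89 E3.5916
G1 X4.50 Y21.89 E4.4897
G1 X-1.50 Y11.50 E5.3875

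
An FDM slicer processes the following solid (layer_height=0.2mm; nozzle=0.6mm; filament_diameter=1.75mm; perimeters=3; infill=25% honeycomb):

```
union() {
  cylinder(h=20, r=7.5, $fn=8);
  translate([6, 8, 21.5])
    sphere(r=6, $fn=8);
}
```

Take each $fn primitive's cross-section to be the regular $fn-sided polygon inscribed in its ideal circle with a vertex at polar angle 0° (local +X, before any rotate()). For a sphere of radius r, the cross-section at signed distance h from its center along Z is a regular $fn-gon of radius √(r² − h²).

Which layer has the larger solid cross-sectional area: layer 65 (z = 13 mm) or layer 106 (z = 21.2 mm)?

Layer 65 (z = 13): the r=7.5 cylinder contributes a regular 8-gon of circumradius 7.5 (area = (8/2)·7.500²·sin(360°/8) = 159.10 mm²); the sphere at (6, 8) does not reach this height (|z−center|=8.500 > r=6); Combining (union): only the r=7.5 cylinder is present, so the union is just that shape — area = 159.10 mm². So its area = 159.10 mm². Layer 106 (z = 21.2): the cylinder is not intersected at this z (z outside [0, 20]); the sphere at (6, 8): section is a regular 8-gon, circumradius = √(r²−h²) = √(6²−0.3²) = 5.992 (area = (8/2)·5.992²·sin(360°/8) = 101.57 mm²); Combining (union): only the r=6 sphere at (6, 8) is present, so the union is just that shape — area = 101.57 mm². So its area = 101.57 mm². Layer 65 is larger (159.10 vs 101.57 mm²).

layer 65 (z = 13 mm)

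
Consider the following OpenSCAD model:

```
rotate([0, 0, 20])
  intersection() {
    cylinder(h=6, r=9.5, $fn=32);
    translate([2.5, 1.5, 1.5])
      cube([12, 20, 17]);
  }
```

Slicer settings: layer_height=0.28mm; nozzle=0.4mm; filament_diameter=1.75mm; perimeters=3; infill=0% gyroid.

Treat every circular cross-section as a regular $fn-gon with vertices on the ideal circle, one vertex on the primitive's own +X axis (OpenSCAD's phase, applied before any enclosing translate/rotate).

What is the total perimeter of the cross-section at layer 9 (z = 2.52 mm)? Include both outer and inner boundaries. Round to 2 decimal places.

25.33 mm

At z = 2.52 mm: the cylinder: section is a regular 32-gon, circumradius r=9.5 (perimeter = 2·32·9.500·sin(180°/32) = 59.59 mm); the 12×20 cube at (2.5, 1.5) contributes its full rectangle (perimeter 64.00 mm); Taking the intersection: the 12×20 cube at (2.5, 1.5) partially overlaps the r=9.5 cylinder; clipping to the common part keeps 36.64 mm² — boundary = 25.33 mm; (whole slice rotated 20° about Z — lengths, areas and connectivity unchanged). Overall, the cross-section is a single solid region. Total boundary length (outer) = 25.33 mm.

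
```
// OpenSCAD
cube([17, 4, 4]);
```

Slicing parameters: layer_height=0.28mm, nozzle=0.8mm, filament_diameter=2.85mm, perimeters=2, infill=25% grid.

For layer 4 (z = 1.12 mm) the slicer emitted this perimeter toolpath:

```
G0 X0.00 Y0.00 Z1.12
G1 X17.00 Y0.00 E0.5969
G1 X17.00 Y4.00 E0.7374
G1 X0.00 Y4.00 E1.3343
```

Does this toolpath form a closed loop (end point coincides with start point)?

Start point (G0): (0.00, 0.00). End point (last G1): the path does not return to the start — open.

no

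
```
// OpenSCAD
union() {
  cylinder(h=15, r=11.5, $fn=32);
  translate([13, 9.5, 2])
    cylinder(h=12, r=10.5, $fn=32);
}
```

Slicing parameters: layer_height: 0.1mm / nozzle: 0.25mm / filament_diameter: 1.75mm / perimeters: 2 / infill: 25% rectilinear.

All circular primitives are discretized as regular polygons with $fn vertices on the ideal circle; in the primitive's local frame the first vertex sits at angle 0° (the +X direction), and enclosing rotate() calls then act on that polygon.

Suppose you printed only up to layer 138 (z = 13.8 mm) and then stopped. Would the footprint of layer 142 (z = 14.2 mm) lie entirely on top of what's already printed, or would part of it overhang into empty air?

Compare the two slices. At z = 13.8: the r=11.5 cylinder gives a regular 32-gon of circumradius 11.5 (constant along its height) (area = (32/2)·11.500²·sin(360°/32) = 412.81 mm²); the r=10.5 cylinder at (13, 9.5) contributes a regular 32-gon of circumradius 10.5 (area = (32/2)·10.500²·sin(360°/32) = 344.14 mm²); Taking the union: the regions partially overlap — summed areas 756.95 mm² minus the doubly-counted overlap 59.49 mm² gives 697.46 mm² — area = 697.46 mm². At z = 14.2: the r=11.5 cylinder gives a regular 32-gon of circumradius 11.5 (constant along its height) (area = (32/2)·11.500²·sin(360°/32) = 412.81 mm²); the cylinder at (13, 9.5) is absent (z outside [2, 14]); Combining (union): only the r=11.5 cylinder is present, so the union is just that shape — area = 412.81 mm². Checking containment: the cross-section at z = 14.2 is a subset of the cross-section at z = 13.8.

entirely on top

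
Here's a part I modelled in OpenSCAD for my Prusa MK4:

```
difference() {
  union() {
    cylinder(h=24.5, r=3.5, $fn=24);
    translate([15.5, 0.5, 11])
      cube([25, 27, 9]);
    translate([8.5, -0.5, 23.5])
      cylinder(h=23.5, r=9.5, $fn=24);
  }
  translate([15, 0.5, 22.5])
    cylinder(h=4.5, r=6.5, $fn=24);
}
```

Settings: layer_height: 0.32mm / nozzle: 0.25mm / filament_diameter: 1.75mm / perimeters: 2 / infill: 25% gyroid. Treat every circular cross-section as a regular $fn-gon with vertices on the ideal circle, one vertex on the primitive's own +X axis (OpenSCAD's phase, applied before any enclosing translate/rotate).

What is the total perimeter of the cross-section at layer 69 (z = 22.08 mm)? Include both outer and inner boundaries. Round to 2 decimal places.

21.93 mm

At z = 22.08 mm: the r=3.5 cylinder contributes a regular 24-gon of circumradius 3.5 (perimeter = 2·24·3.500·sin(180°/24) = 21.93 mm); the cube at (15.5, 0.5) is not intersected at this z (z outside [11, 20]); the cylinder at (8.5, -0.5) does not reach this height (z outside [23.5, 47]); Taking the union: only the r=3.5 cylinder is present, so the union is just that shape — boundary = 21.93 mm; the cylinder at (15, 0.5) does not reach this height (z outside [22.5, 27]); Subtracting the remaining from the first: none of the subtracted shapes is present at this height, so that combined region is unchanged — boundary = 21.93 mm. Overall, the cross-section is a single solid region. Total boundary length (outer) = 21.93 mm.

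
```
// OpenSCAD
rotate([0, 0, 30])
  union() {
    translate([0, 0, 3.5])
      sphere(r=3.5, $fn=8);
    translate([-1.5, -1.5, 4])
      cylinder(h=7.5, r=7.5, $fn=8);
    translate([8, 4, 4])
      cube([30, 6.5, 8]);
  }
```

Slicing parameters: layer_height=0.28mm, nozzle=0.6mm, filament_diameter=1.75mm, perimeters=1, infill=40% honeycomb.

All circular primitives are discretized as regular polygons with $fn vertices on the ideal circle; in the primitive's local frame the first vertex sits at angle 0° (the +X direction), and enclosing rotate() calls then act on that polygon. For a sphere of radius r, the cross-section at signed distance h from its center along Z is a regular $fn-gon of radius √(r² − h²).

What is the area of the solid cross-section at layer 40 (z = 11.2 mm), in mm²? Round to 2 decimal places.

354.10 mm²

At z = 11.2 mm: the sphere is absent (|z−center|=7.700 > r=3.5); the r=7.5 cylinder at (-1.5, -1.5) gives a regular 8-gon of circumradius 7.5 (constant along its height) (area = (8/2)·7.500²·sin(360°/8) = 159.10 mm²); the 30×6.5 cube at (8, 4) contributes its full rectangle (area 195.00 mm²); Combining (union): the 2 present regions are separate (no shared area or edge), so areas and boundary lengths simply add and each stays a separate island — area = 354.10 mm²; (rotated 30° about Z; rotation is an isometry so areas/perimeters/island counts are preserved). Overall, the cross-section has 2 separate islands. Net area = 354.10 mm².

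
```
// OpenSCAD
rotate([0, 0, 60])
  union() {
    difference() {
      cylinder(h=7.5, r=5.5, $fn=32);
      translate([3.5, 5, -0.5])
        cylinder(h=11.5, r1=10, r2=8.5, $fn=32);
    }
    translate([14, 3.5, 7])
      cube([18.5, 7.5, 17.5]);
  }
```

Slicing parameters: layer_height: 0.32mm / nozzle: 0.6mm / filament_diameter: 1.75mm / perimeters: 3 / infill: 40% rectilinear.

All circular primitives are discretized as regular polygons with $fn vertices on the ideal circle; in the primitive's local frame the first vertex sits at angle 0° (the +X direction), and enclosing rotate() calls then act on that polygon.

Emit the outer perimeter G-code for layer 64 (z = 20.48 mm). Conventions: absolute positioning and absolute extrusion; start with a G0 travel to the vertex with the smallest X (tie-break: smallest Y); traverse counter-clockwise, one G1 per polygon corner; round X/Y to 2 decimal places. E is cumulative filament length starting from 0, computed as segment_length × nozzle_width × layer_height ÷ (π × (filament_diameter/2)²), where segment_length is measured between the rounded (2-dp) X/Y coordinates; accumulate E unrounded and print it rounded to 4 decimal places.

At z = 20.48 mm: the cylinder does not reach this height (z outside [0, 7.5]); the cone at (3.5, 5) is not intersected at this z (z outside [-0.5, 11]); Subtracting the remaining from the first: the first operand is absent here, so nothing remains; the cube at (14, 3.5) is present — its section is the full 18.5×7.5 rectangle; Merging all regions: only the 18.5×7.5 cube at (14, 3.5) is present, so the union is just that shape — 1 connected region; (whole slice rotated 60° about Z — lengths, areas and connectivity unchanged). The outline is a single polygon with 4 vertices. Extrusion per mm of travel: 0.6 × 0.32 / (π × 0.875²) = 0.079824. Accumulating E over each segment gives final E = 4.1527.

G0 X-2.53 Y17.62 Z20.48
G1 X3.97 Y13.87 E0.5990
G1 X13.22 Y29.90 E2.0764
G1 X6.72 Y33.65 E2.6754
G1 X-2.53 Y17.62 E4.1527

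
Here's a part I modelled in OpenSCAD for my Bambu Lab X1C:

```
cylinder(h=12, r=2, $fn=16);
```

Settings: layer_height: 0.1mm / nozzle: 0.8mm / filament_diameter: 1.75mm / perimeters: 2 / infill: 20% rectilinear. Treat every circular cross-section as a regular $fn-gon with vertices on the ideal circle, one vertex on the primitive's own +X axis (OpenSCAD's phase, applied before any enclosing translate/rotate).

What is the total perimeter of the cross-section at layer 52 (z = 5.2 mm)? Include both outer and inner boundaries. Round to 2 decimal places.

12.49 mm

At z = 5.2 mm: the r=2 cylinder contributes a regular 16-gon of circumradius 2 (perimeter = 2·16·2.000·sin(180°/16) = 12.49 mm). Overall, the cross-section is a single solid region. Total boundary length (outer) = 12.49 mm.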